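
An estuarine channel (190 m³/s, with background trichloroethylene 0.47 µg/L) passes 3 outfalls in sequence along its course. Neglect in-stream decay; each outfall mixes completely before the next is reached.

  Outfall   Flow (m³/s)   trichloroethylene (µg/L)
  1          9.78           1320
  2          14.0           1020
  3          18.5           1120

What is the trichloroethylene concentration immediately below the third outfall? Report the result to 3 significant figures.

207 µg/L

After outfall 1: Q = 190.0 + 9.780 = 199.8 m³/s; C = (190.0·0.4700 + 9.780·1320)/199.8 = 65.07 µg/L.
After outfall 2: Q = 199.8 + 14.00 = 213.8 m³/s; C = (199.8·65.07 + 14.00·1020)/213.8 = 127.6 µg/L.
After outfall 3: Q = 213.8 + 18.50 = 232.3 m³/s; C = (213.8·127.6 + 18.50·1120)/232.3 = 206.6 µg/L.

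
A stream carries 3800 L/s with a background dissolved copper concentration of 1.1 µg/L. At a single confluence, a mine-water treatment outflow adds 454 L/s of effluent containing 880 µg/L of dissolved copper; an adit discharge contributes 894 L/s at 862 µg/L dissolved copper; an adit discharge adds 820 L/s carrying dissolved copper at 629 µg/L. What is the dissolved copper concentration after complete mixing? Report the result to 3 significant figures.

283 µg/L

Conservation of mass: C = (3800·1.100 + 454.0·880.0 + 894.0·862.0 + 820.0·629.0) / 5968 = 1690000/5968 = 283.2 µg/L.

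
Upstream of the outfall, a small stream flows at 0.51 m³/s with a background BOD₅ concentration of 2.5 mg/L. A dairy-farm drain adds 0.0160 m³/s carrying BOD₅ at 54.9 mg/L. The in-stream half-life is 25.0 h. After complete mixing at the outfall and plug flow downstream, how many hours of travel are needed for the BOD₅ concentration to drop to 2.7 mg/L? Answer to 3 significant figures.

15.0 h

Mixed concentration C = ΣQC/ΣQ = (0.5100·2.500 + 0.01600·54.90) / 0.5260 = 2.153/0.5260 = 4.094 mg/L.
Half-life 25.0 h → k = ln 2 / 25.0 = 0.02773 h⁻¹ = 0.6654 d⁻¹.
4.094·exp(−k·t) = 2.7 → t = ln(4.094/2.7)/k = 54050 s = 15.01 h.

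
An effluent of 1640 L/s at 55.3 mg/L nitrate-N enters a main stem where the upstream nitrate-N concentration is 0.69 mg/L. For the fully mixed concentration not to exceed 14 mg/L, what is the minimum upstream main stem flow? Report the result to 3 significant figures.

Set C_mix = 14: (Q·0.6900 + 1640·55.30) / (Q + 1640) = 14
→ Q = 1640·(55.30 − 14)/(14 − 0.6900) = 5089 L/s.

5090 L/s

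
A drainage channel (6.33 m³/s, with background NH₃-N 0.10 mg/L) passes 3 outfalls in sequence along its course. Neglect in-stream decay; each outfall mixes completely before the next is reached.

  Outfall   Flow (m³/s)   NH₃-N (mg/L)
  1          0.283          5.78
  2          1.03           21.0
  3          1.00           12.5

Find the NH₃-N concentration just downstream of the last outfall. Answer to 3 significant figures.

4.21 mg/L

After outfall 1: Q = 6.330 + 0.2830 = 6.613 m³/s; C = (6.330·0.1000 + 0.2830·5.780)/6.613 = 0.3431 mg/L.
After outfall 2: Q = 6.613 + 1.030 = 7.643 m³/s; C = (6.613·0.3431 + 1.030·21.00)/7.643 = 3.127 mg/L.
After outfall 3: Q = 7.643 + 1.000 = 8.643 m³/s; C = (7.643·3.127 + 1.000·12.50)/8.643 = 4.211 mg/L.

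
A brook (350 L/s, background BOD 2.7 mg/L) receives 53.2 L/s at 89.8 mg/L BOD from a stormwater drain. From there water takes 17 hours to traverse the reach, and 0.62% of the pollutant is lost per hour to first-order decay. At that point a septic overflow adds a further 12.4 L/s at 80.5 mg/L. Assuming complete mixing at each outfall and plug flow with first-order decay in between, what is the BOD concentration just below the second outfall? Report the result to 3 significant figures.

Conservation of mass: C = (350.0·2.700 + 53.20·89.80) / 403.2 = 5722/403.2 = 14.19 mg/L; combined flow 403.2 L/s.
0.62%/h lost → k = −ln(1 − 0.0062) = 0.006219 h⁻¹.
Decay over the reach: 14.19·exp(−kt) = 14.19·0.8997 = 12.77 mg/L.
At the second outfall, C = (403.2·12.77 + 12.40·80.50) / (403.2 + 12.40) = 14.79 mg/L.

14.8 mg/L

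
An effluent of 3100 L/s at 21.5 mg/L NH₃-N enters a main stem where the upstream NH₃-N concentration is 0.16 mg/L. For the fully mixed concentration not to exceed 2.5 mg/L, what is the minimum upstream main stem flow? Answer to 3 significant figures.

25200 L/s

Set C_mix = 2.5: (Q·0.1600 + 3100·21.50) / (Q + 3100) = 2.5
→ Q = 3100·(21.50 − 2.5)/(2.5 − 0.1600) = 25170 L/s.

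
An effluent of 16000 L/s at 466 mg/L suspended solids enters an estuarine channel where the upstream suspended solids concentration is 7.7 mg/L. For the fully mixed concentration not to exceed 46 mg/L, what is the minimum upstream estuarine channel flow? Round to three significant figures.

Set C_mix = 46: (Q·7.700 + 16000·466.0) / (Q + 16000) = 46
→ Q = 16000·(466.0 − 46)/(46 − 7.700) = 175500 L/s.

175000 L/s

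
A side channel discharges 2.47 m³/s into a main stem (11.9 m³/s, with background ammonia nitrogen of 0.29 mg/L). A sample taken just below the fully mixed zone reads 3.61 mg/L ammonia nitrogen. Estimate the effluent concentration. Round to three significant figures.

Mass balance: 11.90·0.2900 + 2.470·Cₑ = 14.37·3.610
→ Cₑ = (14.37·3.610 − 11.90·0.2900) / 2.470 = 19.61 mg/L.

19.6 mg/L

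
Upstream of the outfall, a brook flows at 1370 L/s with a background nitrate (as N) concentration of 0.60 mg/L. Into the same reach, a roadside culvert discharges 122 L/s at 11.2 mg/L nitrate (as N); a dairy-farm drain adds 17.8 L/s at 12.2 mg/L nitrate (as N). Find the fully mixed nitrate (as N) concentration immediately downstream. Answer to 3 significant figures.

1.59 mg/L

Conservation of mass: C = (1370·0.6000 + 122.0·11.20 + 17.80·12.20) / 1510 = 2406/1510 = 1.593 mg/L.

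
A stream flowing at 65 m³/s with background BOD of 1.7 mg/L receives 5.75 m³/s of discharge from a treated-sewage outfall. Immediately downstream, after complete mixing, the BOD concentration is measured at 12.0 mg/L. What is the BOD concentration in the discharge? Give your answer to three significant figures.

128 mg/L

Mass balance: 65.00·1.700 + 5.750·Cₑ = 70.75·12.00
→ Cₑ = (70.75·12.00 − 65.00·1.700) / 5.750 = 128.4 mg/L.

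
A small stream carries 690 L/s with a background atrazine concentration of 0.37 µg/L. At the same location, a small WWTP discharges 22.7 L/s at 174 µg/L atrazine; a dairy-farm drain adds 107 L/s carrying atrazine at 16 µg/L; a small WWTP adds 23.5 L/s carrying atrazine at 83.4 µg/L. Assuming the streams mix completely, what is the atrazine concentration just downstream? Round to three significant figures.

Mixed concentration C = ΣQC/ΣQ = (690.0·0.3700 + 22.70·174.0 + 107.0·16.00 + 23.50·83.40) / 843.2 = 7877/843.2 = 9.342 µg/L.

9.34 µg/L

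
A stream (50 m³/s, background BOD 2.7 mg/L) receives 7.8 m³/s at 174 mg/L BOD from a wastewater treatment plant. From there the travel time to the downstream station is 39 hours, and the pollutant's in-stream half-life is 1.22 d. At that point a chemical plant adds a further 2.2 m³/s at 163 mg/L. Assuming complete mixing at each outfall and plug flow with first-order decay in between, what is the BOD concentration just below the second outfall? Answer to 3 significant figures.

15.9 mg/L

Flow-weighted average: C = (50.00·2.700 + 7.800·174.0) / 57.80 = 1492/57.80 = 25.82 mg/L; combined flow 57.80 m³/s.
Half-life 1.22 d → k = ln 2 / 1.22 = 0.5682 d⁻¹.
First-order decay: C = 25.82·exp(−k·t) = 25.82·0.3972 = 10.26 mg/L.
At the second outfall, C = (57.80·10.26 + 2.200·163.0) / (57.80 + 2.200) = 15.86 mg/L.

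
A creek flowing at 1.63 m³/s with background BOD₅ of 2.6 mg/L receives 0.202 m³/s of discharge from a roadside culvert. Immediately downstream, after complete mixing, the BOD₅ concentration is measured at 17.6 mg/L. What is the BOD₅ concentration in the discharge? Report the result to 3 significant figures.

139 mg/L

Mass balance: 1.630·2.600 + 0.2020·Cₑ = 1.832·17.60
→ Cₑ = (1.832·17.60 − 1.630·2.600) / 0.2020 = 138.6 mg/L.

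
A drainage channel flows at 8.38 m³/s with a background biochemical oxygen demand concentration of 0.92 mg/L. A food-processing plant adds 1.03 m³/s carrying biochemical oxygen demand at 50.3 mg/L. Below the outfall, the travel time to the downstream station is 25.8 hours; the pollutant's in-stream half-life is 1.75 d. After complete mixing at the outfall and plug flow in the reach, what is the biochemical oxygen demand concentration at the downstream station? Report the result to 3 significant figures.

Mixed concentration C = ΣQC/ΣQ = (8.380·0.9200 + 1.030·50.30) / 9.410 = 59.52/9.410 = 6.325 mg/L.
Half-life 1.75 d → k = ln 2 / 1.75 = 0.3961 d⁻¹.
First-order decay: C = 6.325·exp(−k·t) = 6.325·0.6533 = 4.132 mg/L.

4.13 mg/L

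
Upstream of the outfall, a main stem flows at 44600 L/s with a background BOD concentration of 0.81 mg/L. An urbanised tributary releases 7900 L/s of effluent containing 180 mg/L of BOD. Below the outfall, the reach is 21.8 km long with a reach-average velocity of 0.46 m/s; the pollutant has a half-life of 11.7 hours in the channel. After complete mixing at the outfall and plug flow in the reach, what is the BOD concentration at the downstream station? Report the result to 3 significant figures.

12.7 mg/L

Flow-weighted average: C = (44600·0.8100 + 7900·180.0) / 52500 = 1458000/52500 = 27.77 mg/L.
Travel time t = 21.8·1000 / 0.46 = 47390 s = 13.16 h.
Half-life 11.7 h → k = ln 2 / 11.7 = 0.05924 h⁻¹ = 1.422 d⁻¹.
Decay over the reach: 27.77·exp(−kt) = 27.77·0.4585 = 12.73 mg/L.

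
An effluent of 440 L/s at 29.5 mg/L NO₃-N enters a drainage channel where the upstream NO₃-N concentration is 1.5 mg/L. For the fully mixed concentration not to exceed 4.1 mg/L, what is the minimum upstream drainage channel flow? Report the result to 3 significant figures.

Set C_mix = 4.1: (Q·1.500 + 440.0·29.50) / (Q + 440.0) = 4.1
→ Q = 440.0·(29.50 − 4.1)/(4.1 − 1.500) = 4298 L/s.

4300 L/s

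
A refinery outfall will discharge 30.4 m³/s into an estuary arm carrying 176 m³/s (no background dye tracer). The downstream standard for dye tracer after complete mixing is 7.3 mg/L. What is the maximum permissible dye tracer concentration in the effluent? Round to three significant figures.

At the limit, (Qr·Cr + Qe·Cₑ)/(Qr + Qe) = 7.3:
Cₑ = (206.4·7.3 − 176.0·0) / 30.40 = 49.56 mg/L.

49.6 mg/L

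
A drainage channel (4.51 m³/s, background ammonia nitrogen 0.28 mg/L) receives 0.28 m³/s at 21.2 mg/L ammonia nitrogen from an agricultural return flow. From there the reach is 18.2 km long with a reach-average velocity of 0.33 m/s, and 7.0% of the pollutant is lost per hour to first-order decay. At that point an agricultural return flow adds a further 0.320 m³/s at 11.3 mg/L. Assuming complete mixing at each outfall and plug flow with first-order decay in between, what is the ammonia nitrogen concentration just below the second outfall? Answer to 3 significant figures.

1.17 mg/L

Flow-weighted average: C = (4.510·0.2800 + 0.2800·21.20) / 4.790 = 7.199/4.790 = 1.503 mg/L; combined flow 4.790 m³/s.
Travel time t = 18.2·1000 / 0.33 = 55150 s = 15.32 h.
7.0%/h lost → k = −ln(1 − 0.07) = 0.07257 h⁻¹.
Decay over the reach: 1.503·exp(−kt) = 1.503·0.3290 = 0.4944 mg/L.
At the second outfall, C = (4.790·0.4944 + 0.3200·11.30) / (4.790 + 0.3200) = 1.171 mg/L.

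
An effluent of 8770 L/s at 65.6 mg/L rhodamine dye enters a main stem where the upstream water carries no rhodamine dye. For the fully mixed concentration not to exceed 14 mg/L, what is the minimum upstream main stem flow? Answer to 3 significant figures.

32300 L/s

Set C_mix = 14: (Q·0 + 8770·65.60) / (Q + 8770) = 14
→ Q = 8770·(65.60 − 14)/(14 − 0) = 32320 L/s.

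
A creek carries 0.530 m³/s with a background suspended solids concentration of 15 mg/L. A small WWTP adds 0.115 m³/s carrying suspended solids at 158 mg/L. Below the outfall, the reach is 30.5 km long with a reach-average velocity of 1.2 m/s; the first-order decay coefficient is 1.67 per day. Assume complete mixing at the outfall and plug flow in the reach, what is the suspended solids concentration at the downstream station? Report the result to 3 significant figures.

Mass balance: C = (0.5300·15.00 + 0.1150·158.0) / 0.6450 = 26.12/0.6450 = 40.50 mg/L.
Travel time t = 30.5·1000 / 1.2 = 25420 s = 7.060 h.
Applying C = C₀e^(−kt): 40.50 × 0.6118 = 24.78 mg/L.

24.8 mg/L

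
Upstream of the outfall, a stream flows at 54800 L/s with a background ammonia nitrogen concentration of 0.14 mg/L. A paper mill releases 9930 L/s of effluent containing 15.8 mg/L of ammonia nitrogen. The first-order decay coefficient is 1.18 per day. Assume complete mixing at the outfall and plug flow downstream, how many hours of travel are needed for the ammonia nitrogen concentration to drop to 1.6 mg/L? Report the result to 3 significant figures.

9.42 h

After mixing, C = (54800·0.1400 + 9930·15.80) / 64730 = 164600/64730 = 2.542 mg/L.
2.542·exp(−k·t) = 1.6 → t = ln(2.542/1.6)/k = 33910 s = 9.419 h.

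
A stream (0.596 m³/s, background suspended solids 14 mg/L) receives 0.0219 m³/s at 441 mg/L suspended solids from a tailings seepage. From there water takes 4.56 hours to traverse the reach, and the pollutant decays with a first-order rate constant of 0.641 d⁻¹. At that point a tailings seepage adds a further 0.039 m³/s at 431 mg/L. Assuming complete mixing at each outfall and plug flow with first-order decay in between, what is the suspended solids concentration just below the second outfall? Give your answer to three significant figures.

49.9 mg/L

Conservation of mass: C = (0.5960·14.00 + 0.02190·441.0) / 0.6179 = 18.00/0.6179 = 29.13 mg/L; combined flow 0.6179 m³/s.
After decay, C = 29.13 × e^(−kt) = 29.13 × 0.8853 = 25.79 mg/L.
At the second outfall, C = (0.6179·25.79 + 0.03900·431.0) / (0.6179 + 0.03900) = 49.85 mg/L.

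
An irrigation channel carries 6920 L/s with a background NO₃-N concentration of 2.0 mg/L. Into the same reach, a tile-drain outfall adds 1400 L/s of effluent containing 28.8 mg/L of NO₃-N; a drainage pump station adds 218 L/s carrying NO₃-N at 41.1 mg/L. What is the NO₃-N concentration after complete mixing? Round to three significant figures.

7.39 mg/L

Mass balance: C = (6920·2.000 + 1400·28.80 + 218.0·41.10) / 8538 = 63120/8538 = 7.393 mg/L.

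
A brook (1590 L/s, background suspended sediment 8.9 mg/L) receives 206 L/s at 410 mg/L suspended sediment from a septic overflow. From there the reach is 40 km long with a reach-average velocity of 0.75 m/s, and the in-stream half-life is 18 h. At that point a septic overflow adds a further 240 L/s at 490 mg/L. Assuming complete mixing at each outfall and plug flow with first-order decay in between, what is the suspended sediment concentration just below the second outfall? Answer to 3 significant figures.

85.1 mg/L

Mixed concentration C = ΣQC/ΣQ = (1590·8.900 + 206.0·410.0) / 1796 = 98610/1796 = 54.91 mg/L; combined flow 1796 L/s.
Travel time t = 40·1000 / 0.75 = 53330 s = 14.81 h.
Half-life 18 h → k = ln 2 / 18 = 0.03851 h⁻¹ = 0.9242 d⁻¹.
After decay, C = 54.91 × e^(−kt) = 54.91 × 0.5652 = 31.04 mg/L.
Second outfall: C = (1796·31.04 + 240.0·490.0)/2036 = 85.14 mg/L.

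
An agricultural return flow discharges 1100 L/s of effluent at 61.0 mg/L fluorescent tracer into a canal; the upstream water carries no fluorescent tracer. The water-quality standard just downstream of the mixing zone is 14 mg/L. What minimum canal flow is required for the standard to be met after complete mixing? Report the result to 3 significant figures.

3690 L/s

Set C_mix = 14: (Q·0 + 1100·61.00) / (Q + 1100) = 14
→ Q = 1100·(61.00 − 14)/(14 − 0) = 3693 L/s.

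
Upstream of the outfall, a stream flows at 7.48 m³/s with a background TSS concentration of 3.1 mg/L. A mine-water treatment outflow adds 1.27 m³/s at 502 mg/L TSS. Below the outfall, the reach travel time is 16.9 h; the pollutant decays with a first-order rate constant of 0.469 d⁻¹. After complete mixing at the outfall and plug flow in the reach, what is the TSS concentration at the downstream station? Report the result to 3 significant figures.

54.3 mg/L

Mass balance: C = (7.480·3.100 + 1.270·502.0) / 8.750 = 660.7/8.750 = 75.51 mg/L.
After decay, C = 75.51 × e^(−kt) = 75.51 × 0.7187 = 54.27 mg/L.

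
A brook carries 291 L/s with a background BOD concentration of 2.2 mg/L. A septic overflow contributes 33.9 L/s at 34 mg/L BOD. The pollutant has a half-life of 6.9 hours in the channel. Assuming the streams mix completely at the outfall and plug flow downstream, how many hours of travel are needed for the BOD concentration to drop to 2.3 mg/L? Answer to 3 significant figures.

8.71 h

After mixing, C = (291.0·2.200 + 33.90·34.00) / 324.9 = 1793/324.9 = 5.518 mg/L.
Half-life 6.9 h → k = ln 2 / 6.9 = 0.1005 h⁻¹ = 2.411 d⁻¹.
5.518·exp(−k·t) = 2.3 → t = ln(5.518/2.3)/k = 31360 s = 8.711 h.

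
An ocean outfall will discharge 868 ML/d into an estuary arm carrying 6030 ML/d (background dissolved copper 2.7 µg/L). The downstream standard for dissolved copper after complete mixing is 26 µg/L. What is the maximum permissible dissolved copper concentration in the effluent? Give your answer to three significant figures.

At the limit, (Qr·Cr + Qe·Cₑ)/(Qr + Qe) = 26:
Cₑ = (6898·26 − 6030·2.700) / 868.0 = 187.9 µg/L.

188 µg/L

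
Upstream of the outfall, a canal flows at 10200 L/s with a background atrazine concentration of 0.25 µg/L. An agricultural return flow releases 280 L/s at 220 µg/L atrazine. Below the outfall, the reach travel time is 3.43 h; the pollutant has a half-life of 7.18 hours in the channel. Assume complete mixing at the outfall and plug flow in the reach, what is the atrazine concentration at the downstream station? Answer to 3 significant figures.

4.40 µg/L

Mass balance: C = (10200·0.2500 + 280.0·220.0) / 10480 = 64150/10480 = 6.121 µg/L.
Half-life 7.18 h → k = ln 2 / 7.18 = 0.09654 h⁻¹ = 2.317 d⁻¹.
Decay over the reach: 6.121·exp(−kt) = 6.121·0.7181 = 4.396 µg/L.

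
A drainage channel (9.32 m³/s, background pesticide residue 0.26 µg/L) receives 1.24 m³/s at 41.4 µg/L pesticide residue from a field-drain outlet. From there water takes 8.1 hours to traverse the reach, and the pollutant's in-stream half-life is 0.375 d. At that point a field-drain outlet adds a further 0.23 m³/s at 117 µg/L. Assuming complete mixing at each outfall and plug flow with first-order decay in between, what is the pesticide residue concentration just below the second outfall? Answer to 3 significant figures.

5.16 µg/L

Mass balance: C = (9.320·0.2600 + 1.240·41.40) / 10.56 = 53.76/10.56 = 5.091 µg/L; combined flow 10.56 m³/s.
Half-life 0.375 d → k = ln 2 / 0.375 = 1.848 d⁻¹.
First-order decay: C = 5.091·exp(−k·t) = 5.091·0.5359 = 2.728 µg/L.
At the second outfall, C = (10.56·2.728 + 0.2300·117.0) / (10.56 + 0.2300) = 5.164 µg/L.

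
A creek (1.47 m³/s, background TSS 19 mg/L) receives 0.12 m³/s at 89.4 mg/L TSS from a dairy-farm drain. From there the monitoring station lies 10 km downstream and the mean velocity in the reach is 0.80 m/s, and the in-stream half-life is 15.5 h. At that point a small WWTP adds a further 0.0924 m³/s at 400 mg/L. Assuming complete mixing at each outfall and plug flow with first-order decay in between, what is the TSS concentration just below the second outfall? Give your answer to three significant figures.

41.6 mg/L

After mixing, C = (1.470·19.00 + 0.1200·89.40) / 1.590 = 38.66/1.590 = 24.31 mg/L; combined flow 1.590 m³/s.
Travel time t = 10·1000 / 0.80 = 12500 s = 3.472 h.
Half-life 15.5 h → k = ln 2 / 15.5 = 0.04472 h⁻¹ = 1.073 d⁻¹.
After decay, C = 24.31 × e^(−kt) = 24.31 × 0.8562 = 20.82 mg/L.
Second outfall: C = (1.590·20.82 + 0.09240·400.0)/1.682 = 41.64 mg/L.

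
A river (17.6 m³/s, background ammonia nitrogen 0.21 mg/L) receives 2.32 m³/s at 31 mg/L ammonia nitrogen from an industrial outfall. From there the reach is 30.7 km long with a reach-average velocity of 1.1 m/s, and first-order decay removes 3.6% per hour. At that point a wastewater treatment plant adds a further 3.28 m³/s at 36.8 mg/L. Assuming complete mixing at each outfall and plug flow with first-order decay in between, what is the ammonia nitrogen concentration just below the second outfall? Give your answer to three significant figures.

After mixing, C = (17.60·0.2100 + 2.320·31.00) / 19.92 = 75.62/19.92 = 3.796 mg/L; combined flow 19.92 m³/s.
Travel time t = 30.7·1000 / 1.1 = 27910 s = 7.753 h.
3.6%/h lost → k = −ln(1 − 0.036) = 0.03666 h⁻¹.
First-order decay: C = 3.796·exp(−k·t) = 3.796·0.7526 = 2.857 mg/L.
At the second outfall, C = (19.92·2.857 + 3.280·36.80) / (19.92 + 3.280) = 7.656 mg/L.

7.66 mg/L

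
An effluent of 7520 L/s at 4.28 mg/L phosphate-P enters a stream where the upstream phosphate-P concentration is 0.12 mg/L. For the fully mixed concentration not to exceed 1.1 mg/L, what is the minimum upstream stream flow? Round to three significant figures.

24400 L/s

Set C_mix = 1.1: (Q·0.1200 + 7520·4.280) / (Q + 7520) = 1.1
→ Q = 7520·(4.280 − 1.1)/(1.1 − 0.1200) = 24400 L/s.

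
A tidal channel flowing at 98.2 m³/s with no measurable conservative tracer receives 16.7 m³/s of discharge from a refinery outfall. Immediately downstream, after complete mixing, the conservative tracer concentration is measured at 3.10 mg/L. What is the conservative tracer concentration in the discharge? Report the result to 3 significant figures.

21.3 mg/L

Mass balance: 98.20·0 + 16.70·Cₑ = 114.9·3.100
→ Cₑ = (114.9·3.100 − 98.20·0) / 16.70 = 21.33 mg/L.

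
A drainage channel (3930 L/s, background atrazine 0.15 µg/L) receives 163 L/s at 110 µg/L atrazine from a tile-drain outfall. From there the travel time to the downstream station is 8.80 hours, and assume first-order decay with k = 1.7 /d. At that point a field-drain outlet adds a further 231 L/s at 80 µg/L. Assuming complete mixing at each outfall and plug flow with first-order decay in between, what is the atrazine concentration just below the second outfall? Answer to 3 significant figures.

Flow-weighted average: C = (3930·0.1500 + 163.0·110.0) / 4093 = 18520/4093 = 4.525 µg/L; combined flow 4093 L/s.
Decay over the reach: 4.525·exp(−kt) = 4.525·0.5362 = 2.426 µg/L.
At the second outfall, C = (4093·2.426 + 231.0·80.00) / (4093 + 231.0) = 6.570 µg/L.

6.57 µg/L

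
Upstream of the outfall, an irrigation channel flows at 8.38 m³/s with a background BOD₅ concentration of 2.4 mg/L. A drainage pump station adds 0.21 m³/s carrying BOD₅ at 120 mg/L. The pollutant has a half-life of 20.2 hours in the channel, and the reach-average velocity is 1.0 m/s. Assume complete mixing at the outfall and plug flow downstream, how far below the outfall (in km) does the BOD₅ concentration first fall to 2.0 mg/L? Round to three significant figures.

After mixing, C = (8.380·2.400 + 0.2100·120.0) / 8.590 = 45.31/8.590 = 5.275 mg/L.
Half-life 20.2 h → k = ln 2 / 20.2 = 0.03431 h⁻¹ = 0.8235 d⁻¹.
Set 5.275·exp(−k·t) = 2.0 → t = ln(5.275/2.0)/k = 101700 s = 28.26 h.
Distance = v·t = 1.0·101700 = 101700 m = 101.7 km.

102 km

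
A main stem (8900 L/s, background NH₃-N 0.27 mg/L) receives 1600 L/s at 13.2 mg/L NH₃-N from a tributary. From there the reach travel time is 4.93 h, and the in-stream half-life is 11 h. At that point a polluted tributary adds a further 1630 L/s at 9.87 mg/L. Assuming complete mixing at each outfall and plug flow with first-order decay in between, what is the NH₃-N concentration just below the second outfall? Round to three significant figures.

Flow-weighted average: C = (8900·0.2700 + 1600·13.20) / 10500 = 23520/10500 = 2.240 mg/L; combined flow 10500 L/s.
Half-life 11 h → k = ln 2 / 11 = 0.06301 h⁻¹ = 1.512 d⁻¹.
First-order decay: C = 2.240·exp(−k·t) = 2.240·0.7330 = 1.642 mg/L.
Second outfall: C = (10500·1.642 + 1630·9.870)/12130 = 2.748 mg/L.

2.75 mg/L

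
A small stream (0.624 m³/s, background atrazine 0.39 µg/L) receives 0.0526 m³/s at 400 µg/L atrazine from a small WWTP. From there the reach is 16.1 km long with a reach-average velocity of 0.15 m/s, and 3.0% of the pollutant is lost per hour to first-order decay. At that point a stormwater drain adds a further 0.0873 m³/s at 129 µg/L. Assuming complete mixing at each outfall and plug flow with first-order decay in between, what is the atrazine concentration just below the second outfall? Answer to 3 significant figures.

Mixed concentration C = ΣQC/ΣQ = (0.6240·0.3900 + 0.05260·400.0) / 0.6766 = 21.28/0.6766 = 31.46 µg/L; combined flow 0.6766 m³/s.
Travel time t = 16.1·1000 / 0.15 = 107300 s = 29.81 h.
3.0%/h lost → k = −ln(1 − 0.03) = 0.03046 h⁻¹.
Applying C = C₀e^(−kt): 31.46 × 0.4033 = 12.69 µg/L.
Second outfall: C = (0.6766·12.69 + 0.08730·129.0)/0.7639 = 25.98 µg/L.

26.0 µg/L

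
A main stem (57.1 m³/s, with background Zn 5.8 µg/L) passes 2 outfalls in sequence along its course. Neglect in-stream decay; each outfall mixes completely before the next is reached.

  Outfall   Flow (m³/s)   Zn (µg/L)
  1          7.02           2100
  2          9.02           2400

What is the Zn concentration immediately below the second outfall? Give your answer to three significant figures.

502 µg/L

Below outfall 1: Q → 64.12 m³/s, C = (57.10·5.800 + 7.020·2100)/64.12 = 235.1 µg/L.
Below outfall 2: Q → 73.14 m³/s, C = (64.12·235.1 + 9.020·2400)/73.14 = 502.1 µg/L.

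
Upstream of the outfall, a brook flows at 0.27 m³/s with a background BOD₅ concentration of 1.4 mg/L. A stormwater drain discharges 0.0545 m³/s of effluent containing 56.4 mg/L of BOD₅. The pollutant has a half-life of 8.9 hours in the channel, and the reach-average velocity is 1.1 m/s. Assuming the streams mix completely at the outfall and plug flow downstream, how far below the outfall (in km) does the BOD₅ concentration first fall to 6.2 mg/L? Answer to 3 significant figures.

27.4 km

After mixing, C = (0.2700·1.400 + 0.05450·56.40) / 0.3245 = 3.452/0.3245 = 10.64 mg/L.
Half-life 8.9 h → k = ln 2 / 8.9 = 0.07788 h⁻¹ = 1.869 d⁻¹.
Set 10.64·exp(−k·t) = 6.2 → t = ln(10.64/6.2)/k = 24950 s = 6.931 h.
Distance = v·t = 1.1·24950 = 27450 m = 27.45 km.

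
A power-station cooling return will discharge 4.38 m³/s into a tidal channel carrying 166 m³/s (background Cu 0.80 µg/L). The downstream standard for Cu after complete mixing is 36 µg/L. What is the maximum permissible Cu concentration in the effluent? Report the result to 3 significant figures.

At the limit, (Qr·Cr + Qe·Cₑ)/(Qr + Qe) = 36:
Cₑ = (170.4·36 − 166.0·0.8000) / 4.380 = 1370 µg/L.

1370 µg/L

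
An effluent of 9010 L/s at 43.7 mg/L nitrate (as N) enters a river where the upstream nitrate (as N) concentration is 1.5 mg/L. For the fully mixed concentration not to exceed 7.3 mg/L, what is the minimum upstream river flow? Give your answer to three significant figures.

Set C_mix = 7.3: (Q·1.500 + 9010·43.70) / (Q + 9010) = 7.3
→ Q = 9010·(43.70 − 7.3)/(7.3 − 1.500) = 56550 L/s.

56500 L/s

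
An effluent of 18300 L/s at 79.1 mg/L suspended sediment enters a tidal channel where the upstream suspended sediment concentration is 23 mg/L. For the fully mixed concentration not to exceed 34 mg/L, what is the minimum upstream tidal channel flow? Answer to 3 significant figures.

75000 L/s

Set C_mix = 34: (Q·23.00 + 18300·79.10) / (Q + 18300) = 34
→ Q = 18300·(79.10 − 34)/(34 − 23.00) = 75030 L/s.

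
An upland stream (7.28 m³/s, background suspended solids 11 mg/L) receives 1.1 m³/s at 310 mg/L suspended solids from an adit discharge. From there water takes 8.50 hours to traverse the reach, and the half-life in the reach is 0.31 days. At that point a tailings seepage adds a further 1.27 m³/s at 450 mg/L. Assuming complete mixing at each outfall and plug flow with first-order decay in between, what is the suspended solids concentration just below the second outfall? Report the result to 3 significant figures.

79.0 mg/L

Flow-weighted average: C = (7.280·11.00 + 1.100·310.0) / 8.380 = 421.1/8.380 = 50.25 mg/L; combined flow 8.380 m³/s.
Half-life 0.31 d → k = ln 2 / 0.31 = 2.236 d⁻¹.
First-order decay: C = 50.25·exp(−k·t) = 50.25·0.4530 = 22.76 mg/L.
Second outfall: C = (8.380·22.76 + 1.270·450.0)/9.650 = 78.99 mg/L.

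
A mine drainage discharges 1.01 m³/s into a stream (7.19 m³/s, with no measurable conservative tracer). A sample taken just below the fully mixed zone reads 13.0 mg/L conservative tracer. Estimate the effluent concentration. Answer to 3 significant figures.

Mass balance: 7.190·0 + 1.010·Cₑ = 8.200·13.00
→ Cₑ = (8.200·13.00 − 7.190·0) / 1.010 = 105.5 mg/L.

106 mg/L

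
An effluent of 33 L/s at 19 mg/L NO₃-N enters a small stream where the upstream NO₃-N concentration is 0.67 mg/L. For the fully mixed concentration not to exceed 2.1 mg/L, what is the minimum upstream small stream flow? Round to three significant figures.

390 L/s

Set C_mix = 2.1: (Q·0.6700 + 33.00·19.00) / (Q + 33.00) = 2.1
→ Q = 33.00·(19.00 − 2.1)/(2.1 − 0.6700) = 390.0 L/s.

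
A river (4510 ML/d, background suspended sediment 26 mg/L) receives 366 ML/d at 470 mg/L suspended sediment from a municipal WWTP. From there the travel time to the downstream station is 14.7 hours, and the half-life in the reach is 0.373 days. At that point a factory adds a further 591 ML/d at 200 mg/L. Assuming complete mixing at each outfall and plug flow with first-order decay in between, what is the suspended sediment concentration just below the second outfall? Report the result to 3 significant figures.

38.6 mg/L

Mass balance: C = (4510·26.00 + 366.0·470.0) / 4876 = 289300/4876 = 59.33 mg/L; combined flow 4876 ML/d.
Half-life 0.373 d → k = ln 2 / 0.373 = 1.858 d⁻¹.
First-order decay: C = 59.33·exp(−k·t) = 59.33·0.3204 = 19.01 mg/L.
At the second outfall, C = (4876·19.01 + 591.0·200.0) / (4876 + 591.0) = 38.57 mg/L.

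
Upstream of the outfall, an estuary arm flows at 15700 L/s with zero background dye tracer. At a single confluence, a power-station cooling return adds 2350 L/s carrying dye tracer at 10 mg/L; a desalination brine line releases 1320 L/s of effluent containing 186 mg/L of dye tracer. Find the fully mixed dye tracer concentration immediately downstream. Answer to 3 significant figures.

13.9 mg/L

Mixed concentration C = ΣQC/ΣQ = (15700·0 + 2350·10.00 + 1320·186.0) / 19370 = 269000/19370 = 13.89 mg/L.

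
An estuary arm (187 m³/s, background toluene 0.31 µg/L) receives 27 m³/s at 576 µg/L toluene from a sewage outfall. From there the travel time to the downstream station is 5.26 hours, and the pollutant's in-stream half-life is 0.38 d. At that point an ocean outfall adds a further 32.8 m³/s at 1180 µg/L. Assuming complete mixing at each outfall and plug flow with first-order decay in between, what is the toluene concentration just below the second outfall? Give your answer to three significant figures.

After mixing, C = (187.0·0.3100 + 27.00·576.0) / 214.0 = 15610/214.0 = 72.94 µg/L; combined flow 214.0 m³/s.
Half-life 0.38 d → k = ln 2 / 0.38 = 1.824 d⁻¹.
After decay, C = 72.94 × e^(−kt) = 72.94 × 0.6705 = 48.91 µg/L.
Second outfall: C = (214.0·48.91 + 32.80·1180)/246.8 = 199.2 µg/L.

199 µg/L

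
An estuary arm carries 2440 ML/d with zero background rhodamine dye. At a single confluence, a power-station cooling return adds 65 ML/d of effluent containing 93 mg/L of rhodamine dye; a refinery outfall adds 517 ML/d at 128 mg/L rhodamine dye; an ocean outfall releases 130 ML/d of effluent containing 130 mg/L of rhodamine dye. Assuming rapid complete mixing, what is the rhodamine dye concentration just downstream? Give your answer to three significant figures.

28.3 mg/L

Mixed concentration C = ΣQC/ΣQ = (2440·0 + 65.00·93.00 + 517.0·128.0 + 130.0·130.0) / 3152 = 89120/3152 = 28.27 mg/L.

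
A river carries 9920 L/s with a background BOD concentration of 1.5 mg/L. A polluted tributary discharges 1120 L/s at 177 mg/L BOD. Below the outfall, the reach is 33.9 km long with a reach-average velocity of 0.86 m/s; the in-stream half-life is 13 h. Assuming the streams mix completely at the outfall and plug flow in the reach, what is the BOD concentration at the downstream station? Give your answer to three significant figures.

After mixing, C = (9920·1.500 + 1120·177.0) / 11040 = 213100/11040 = 19.30 mg/L.
Travel time t = 33.9·1000 / 0.86 = 39420 s = 10.95 h.
Half-life 13 h → k = ln 2 / 13 = 0.05332 h⁻¹ = 1.280 d⁻¹.
Applying C = C₀e^(−kt): 19.30 × 0.5578 = 10.77 mg/L.

10.8 mg/L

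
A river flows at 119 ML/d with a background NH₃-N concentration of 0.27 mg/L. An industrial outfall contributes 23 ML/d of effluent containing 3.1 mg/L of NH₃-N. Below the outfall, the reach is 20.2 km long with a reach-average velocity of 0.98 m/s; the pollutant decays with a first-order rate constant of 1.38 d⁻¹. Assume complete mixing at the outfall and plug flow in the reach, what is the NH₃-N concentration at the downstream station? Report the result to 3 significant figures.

Mass balance: C = (119.0·0.2700 + 23.00·3.100) / 142.0 = 103.4/142.0 = 0.7284 mg/L.
Travel time t = 20.2·1000 / 0.98 = 20610 s = 5.726 h.
Decay over the reach: 0.7284·exp(−kt) = 0.7284·0.7195 = 0.5241 mg/L.

0.524 mg/L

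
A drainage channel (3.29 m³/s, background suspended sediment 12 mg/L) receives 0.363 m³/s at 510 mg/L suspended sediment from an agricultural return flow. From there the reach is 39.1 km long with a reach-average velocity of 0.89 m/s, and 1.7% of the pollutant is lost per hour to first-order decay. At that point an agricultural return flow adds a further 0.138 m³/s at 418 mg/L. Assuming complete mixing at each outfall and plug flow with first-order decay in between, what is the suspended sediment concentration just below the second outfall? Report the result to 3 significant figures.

Conservation of mass: C = (3.290·12.00 + 0.3630·510.0) / 3.653 = 224.6/3.653 = 61.49 mg/L; combined flow 3.653 m³/s.
Travel time t = 39.1·1000 / 0.89 = 43930 s = 12.20 h.
1.7%/h lost → k = −ln(1 − 0.017) = 0.01715 h⁻¹.
After decay, C = 61.49 × e^(−kt) = 61.49 × 0.8112 = 49.88 mg/L.
At the second outfall, C = (3.653·49.88 + 0.1380·418.0) / (3.653 + 0.1380) = 63.28 mg/L.

63.3 mg/L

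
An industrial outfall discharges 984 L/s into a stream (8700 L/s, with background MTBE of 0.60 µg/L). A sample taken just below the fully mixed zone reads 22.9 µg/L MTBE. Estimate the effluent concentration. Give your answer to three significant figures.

Mass balance: 8700·0.6000 + 984.0·Cₑ = 9684·22.90
→ Cₑ = (9684·22.90 − 8700·0.6000) / 984.0 = 220.1 µg/L.

220 µg/L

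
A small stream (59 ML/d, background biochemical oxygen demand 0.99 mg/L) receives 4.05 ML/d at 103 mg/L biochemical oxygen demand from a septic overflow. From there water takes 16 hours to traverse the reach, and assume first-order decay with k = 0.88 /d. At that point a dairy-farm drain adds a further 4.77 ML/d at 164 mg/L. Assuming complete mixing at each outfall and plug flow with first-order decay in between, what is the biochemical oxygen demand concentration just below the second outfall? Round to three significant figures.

15.4 mg/L

After mixing, C = (59.00·0.9900 + 4.050·103.0) / 63.05 = 475.6/63.05 = 7.543 mg/L; combined flow 63.05 ML/d.
First-order decay: C = 7.543·exp(−k·t) = 7.543·0.5562 = 4.195 mg/L.
Second outfall: C = (63.05·4.195 + 4.770·164.0)/67.82 = 15.43 mg/L.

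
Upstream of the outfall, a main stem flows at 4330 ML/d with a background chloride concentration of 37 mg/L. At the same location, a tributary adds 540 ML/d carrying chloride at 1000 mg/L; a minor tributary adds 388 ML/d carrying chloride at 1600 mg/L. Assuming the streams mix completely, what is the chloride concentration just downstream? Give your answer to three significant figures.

251 mg/L

Flow-weighted average: C = (4330·37.00 + 540.0·1000 + 388.0·1600) / 5258 = 1321000/5258 = 251.2 mg/L.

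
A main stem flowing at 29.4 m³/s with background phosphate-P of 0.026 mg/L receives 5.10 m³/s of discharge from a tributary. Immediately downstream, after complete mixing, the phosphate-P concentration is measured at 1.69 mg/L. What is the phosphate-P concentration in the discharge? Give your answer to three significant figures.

Mass balance: 29.40·0.02600 + 5.100·Cₑ = 34.50·1.690
→ Cₑ = (34.50·1.690 − 29.40·0.02600) / 5.100 = 11.28 mg/L.

11.3 mg/L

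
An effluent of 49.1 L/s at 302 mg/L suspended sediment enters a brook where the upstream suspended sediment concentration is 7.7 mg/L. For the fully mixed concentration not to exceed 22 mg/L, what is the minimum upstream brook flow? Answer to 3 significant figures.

Set C_mix = 22: (Q·7.700 + 49.10·302.0) / (Q + 49.10) = 22
→ Q = 49.10·(302.0 − 22)/(22 − 7.700) = 961.4 L/s.

961 L/s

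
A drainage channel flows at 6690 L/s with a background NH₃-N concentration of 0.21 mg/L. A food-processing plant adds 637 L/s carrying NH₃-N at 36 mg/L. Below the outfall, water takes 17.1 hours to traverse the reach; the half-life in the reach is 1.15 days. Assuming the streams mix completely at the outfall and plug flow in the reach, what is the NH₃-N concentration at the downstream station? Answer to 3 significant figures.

2.16 mg/L

Conservation of mass: C = (6690·0.2100 + 637.0·36.00) / 7327 = 24340/7327 = 3.322 mg/L.
Half-life 1.15 d → k = ln 2 / 1.15 = 0.6027 d⁻¹.
Decay over the reach: 3.322·exp(−kt) = 3.322·0.6509 = 2.162 mg/L.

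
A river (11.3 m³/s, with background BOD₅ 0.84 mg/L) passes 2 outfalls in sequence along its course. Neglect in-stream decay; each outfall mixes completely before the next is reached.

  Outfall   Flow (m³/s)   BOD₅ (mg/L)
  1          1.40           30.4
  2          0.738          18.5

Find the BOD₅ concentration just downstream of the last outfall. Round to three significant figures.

4.89 mg/L

Below outfall 1: Q → 12.70 m³/s, C = (11.30·0.8400 + 1.400·30.40)/12.70 = 4.099 mg/L.
Below outfall 2: Q → 13.44 m³/s, C = (12.70·4.099 + 0.7380·18.50)/13.44 = 4.889 mg/L.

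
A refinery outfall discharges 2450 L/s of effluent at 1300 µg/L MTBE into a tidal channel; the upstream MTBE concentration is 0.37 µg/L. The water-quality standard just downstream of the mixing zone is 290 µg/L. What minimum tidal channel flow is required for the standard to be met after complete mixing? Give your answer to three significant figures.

8540 L/s

Set C_mix = 290: (Q·0.3700 + 2450·1300) / (Q + 2450) = 290
→ Q = 2450·(1300 − 290)/(290 − 0.3700) = 8544 L/s.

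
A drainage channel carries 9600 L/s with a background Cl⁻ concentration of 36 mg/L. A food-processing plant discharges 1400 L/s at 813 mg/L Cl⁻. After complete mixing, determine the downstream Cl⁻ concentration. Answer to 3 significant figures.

Conservation of mass: C = (9600·36.00 + 1400·813.0) / 11000 = 1484000/11000 = 134.9 mg/L.

135 mg/L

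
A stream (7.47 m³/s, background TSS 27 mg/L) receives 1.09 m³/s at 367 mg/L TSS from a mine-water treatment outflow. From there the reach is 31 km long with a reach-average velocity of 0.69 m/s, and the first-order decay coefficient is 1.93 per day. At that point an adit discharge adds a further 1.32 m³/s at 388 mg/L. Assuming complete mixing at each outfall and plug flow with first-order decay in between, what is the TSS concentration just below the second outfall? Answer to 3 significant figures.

74.2 mg/L

Mixed concentration C = ΣQC/ΣQ = (7.470·27.00 + 1.090·367.0) / 8.560 = 601.7/8.560 = 70.29 mg/L; combined flow 8.560 m³/s.
Travel time t = 31·1000 / 0.69 = 44930 s = 12.48 h.
Decay over the reach: 70.29·exp(−kt) = 70.29·0.3666 = 25.77 mg/L.
At the second outfall, C = (8.560·25.77 + 1.320·388.0) / (8.560 + 1.320) = 74.16 mg/L.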